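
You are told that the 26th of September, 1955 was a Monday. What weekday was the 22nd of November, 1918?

Count forward from the earlier date (November 22, 1918) to the later (September 26, 1955):
From November 22, 1918 to November 22, 1954: 36 years, of which 9 contain a Feb 29 — 27×365 + 9×366 = 13149 days.
November 1954: 30 − 22 = 8 days remain.
Then 9 full months totalling 274 days.
September 1–26, 1955: 26 days.
Residual: 308 days.
Total: 13457 days.
13457 mod 7 = 3, so 3 days before Monday is Friday.

Friday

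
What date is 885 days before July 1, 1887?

January 27, 1885

Count 885 days before July 1, 1887:
January 27, 1885 → January 27, 1886: 365 days.
January 27, 1886 → January 27, 1887: 365 days.
January 1887: 31 − 27 = 4 days remain.
Then February 1887 (28), March (31), April (30), May (31), June (30): 28 + 31 + 30 + 31 + 30 = 150 days.
July 1, 1887: 1 day.
Residual: 155 days.
Total: 885 days.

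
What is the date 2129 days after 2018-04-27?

2024-02-24

Count 2129 days after April 27, 2018:
Day-of-year of April 27, 2018: 117.
Day-of-year of February 24, 2024: 55.
2018 has 365 days, so 365 − 117 = 248 days remain in 2018.
Full years: 2019: 365; 2020: 366; 2021: 365; 2022: 365; 2023: 365. Sum = 1826.
Total: 248 + 1826 + 55 = 2129 days.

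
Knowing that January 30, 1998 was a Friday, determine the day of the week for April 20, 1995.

Thursday

Count forward from the earlier date (April 20, 1995) to the later (January 30, 1998):
April 20, 1995 → April 20, 1996: 366 days (1996 is a leap year).
April 20, 1996 → April 20, 1997: 365 days.
April 1997: 30 − 20 = 10 days remain.
Then May (31), June (30), July (31), August (31), September (30), October (31), November (30), December (31): 31 + 30 + 31 + 31 + 30 + 31 + 30 + 31 = 245 days.
January 1–30, 1998: 30 days.
Residual: 285 days.
Total: 1016 days.
1016 mod 7 = 1, so 1 day before Friday is Thursday.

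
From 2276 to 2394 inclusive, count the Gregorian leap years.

Years divisible by 4: 2276, 2280, …, 2392 — 30 in all.
Of these, 2300 is divisible by 100 but not 400, so not leap.
Leap years: 30 − 1 = 29.

29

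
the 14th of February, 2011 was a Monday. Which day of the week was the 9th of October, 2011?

Sunday

February 2011: 28 − 14 = 14 days remain (2011 is not a leap year, so February has 28 days).
Then March (31), April (30), May (31), June (30), July (31), August (31), September (30): 31 + 30 + 31 + 30 + 31 + 31 + 30 = 214 days.
October 1–9, 2011: 9 days.
Total: 14 + 214 + 9 = 237 days.
237 mod 7 = 6, so 6 days after Monday is Sunday.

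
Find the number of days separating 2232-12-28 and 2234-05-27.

Day-of-year of December 28, 2232: 363.
Day-of-year of May 27, 2234: 147.
2232 has 366 days, so 366 − 363 = 3 days remain in 2232.
Full years: 2233: 365. Sum = 365.
Total: 3 + 365 + 147 = 515 days.

515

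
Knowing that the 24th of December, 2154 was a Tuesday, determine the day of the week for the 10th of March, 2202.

Wednesday

From December 24, 2154 to December 24, 2201: 47 years, of which 11 contain a Feb 29 — 36×365 + 11×366 = 17166 days.
(2200 is not a leap year (divisible by 100 but not 400).)
December 2201: 31 − 24 = 7 days remain.
Then January (31), February 2202 (28): 31 + 28 = 59 days.
March 1–10, 2202: 10 days.
Residual: 76 days.
Total: 17242 days.
17242 mod 7 = 1, so 1 day after Tuesday is Wednesday.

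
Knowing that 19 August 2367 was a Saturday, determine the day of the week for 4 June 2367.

Sunday

Count forward from the earlier date (June 4, 2367) to the later (August 19, 2367):
June 2367: 30 − 4 = 26 days remain.
Then July (31): 31 days.
August 1–19, 2367: 19 days.
Total: 26 + 31 + 19 = 76 days.
76 mod 7 = 6, so 6 days before Saturday is Sunday.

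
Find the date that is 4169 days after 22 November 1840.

22 April 1852

Count 4169 days after November 22, 1840:
From November 22, 1840 to November 22, 1851: 11 years, of which 2 contain a Feb 29 — 9×365 + 2×366 = 4017 days.
November 1851: 30 − 22 = 8 days remain.
Then December (31), January (31), February 1852 (29), March (31): 31 + 31 + 29 + 31 = 122 days.
April 1–22, 1852: 22 days.
Residual: 152 days.
Total: 4169 days.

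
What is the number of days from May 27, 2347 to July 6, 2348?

May 27, 2347 → May 27, 2348: 366 days (2348 is a leap year).
May 2348: 31 − 27 = 4 days remain.
Then June (30): 30 days.
July 1–6, 2348: 6 days.
Residual: 40 days.
Total: 406 days.

406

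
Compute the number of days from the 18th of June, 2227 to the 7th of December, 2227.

172

June 2227: 30 − 18 = 12 days remain.
Then July (31), August (31), September (30), October (31), November (30): 31 + 31 + 30 + 31 + 30 = 153 days.
December 1–7, 2227: 7 days.
Total: 12 + 153 + 7 = 172 days.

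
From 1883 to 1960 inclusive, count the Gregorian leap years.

Years divisible by 4: 1884, 1888, …, 1960 — 20 in all.
Of these, 1900 is divisible by 100 but not 400, so not leap.
Leap years: 20 − 1 = 19.

19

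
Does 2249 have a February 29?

No

2249 is not a leap year.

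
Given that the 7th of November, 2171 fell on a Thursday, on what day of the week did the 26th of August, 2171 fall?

Count forward from the earlier date (August 26, 2171) to the later (November 7, 2171):
August 2171: 31 − 26 = 5 days remain.
Then September (30), October (31): 30 + 31 = 61 days.
November 1–7, 2171: 7 days.
Total: 5 + 61 + 7 = 73 days.
73 mod 7 = 3, so 3 days before Thursday is Monday.

Monday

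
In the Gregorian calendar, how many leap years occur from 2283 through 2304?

5

Years divisible by 4 in [2283, 2304]: 2284, 2288, 2292, 2296, 2300, 2304.
Of these, 2300 is divisible by 100 but not 400, so not leap.
Leap years: 6 − 1 = 5.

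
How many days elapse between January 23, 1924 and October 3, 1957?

12307

Day-of-year of January 23, 1924: 23.
Day-of-year of October 3, 1957: 276.
1924 has 366 days, so 366 − 23 = 343 days remain in 1924.
Full years 1925–1956: 24 common + 8 leap = 24×365 + 8×366 = 11688 days.
Total: 343 + 11688 + 276 = 12307 days.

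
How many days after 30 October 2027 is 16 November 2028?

Day-of-year of October 30, 2027: 303.
Day-of-year of November 16, 2028: 321.
2027 has 365 days, so 365 − 303 = 62 days remain in 2027.
Total: 62 + 321 = 383 days.

383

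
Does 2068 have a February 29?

2068 is a leap year.

Yes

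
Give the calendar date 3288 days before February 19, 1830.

February 18, 1821

Count 3288 days before February 19, 1830:
From February 18, 1821 to February 18, 1830: 9 years, of which 2 contain a Feb 29 — 7×365 + 2×366 = 3287 days.
Within February 1830: 19 − 18 = 1 day.
Total: 3288 days.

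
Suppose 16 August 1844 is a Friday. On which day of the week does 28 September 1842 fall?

Count forward from the earlier date (September 28, 1842) to the later (August 16, 1844):
September 28, 1842 → September 28, 1843: 365 days.
September 1843: 30 − 28 = 2 days remain.
Then 10 full months totalling 305 days.
August 1–16, 1844: 16 days.
Residual: 323 days.
Total: 688 days.
688 mod 7 = 2, so 2 days before Friday is Wednesday.

Wednesday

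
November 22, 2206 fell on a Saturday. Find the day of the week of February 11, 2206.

Count forward from the earlier date (February 11, 2206) to the later (November 22, 2206):
February 2206: 28 − 11 = 17 days remain (2206 is not a leap year, so February has 28 days).
Then March (31), April (30), May (31), June (30), July (31), August (31), September (30), October (31): 31 + 30 + 31 + 30 + 31 + 31 + 30 + 31 = 245 days.
November 1–22, 2206: 22 days.
Total: 17 + 245 + 22 = 284 days.
284 mod 7 = 4, so 4 days before Saturday is Tuesday.

Tuesday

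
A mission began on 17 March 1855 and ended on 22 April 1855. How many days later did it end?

March 1855: 31 − 17 = 14 days remain.
April 1–22, 1855: 22 days.
Total: 14 + 22 = 36 days.

36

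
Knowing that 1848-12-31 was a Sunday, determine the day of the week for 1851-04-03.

Thursday

December 31, 1848 → December 31, 1849: 365 days.
December 31, 1849 → December 31, 1850: 365 days.
December 1850: 31 − 31 = 0 days remain.
Then January (31), February 1851 (28), March (31): 31 + 28 + 31 = 90 days.
April 1–3, 1851: 3 days.
Residual: 93 days.
Total: 823 days.
823 mod 7 = 4, so 4 days after Sunday is Thursday.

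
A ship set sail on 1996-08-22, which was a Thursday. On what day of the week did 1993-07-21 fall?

Wednesday

Count forward from the earlier date (July 21, 1993) to the later (August 22, 1996):
Day-of-year of July 21, 1993: 202.
Day-of-year of August 22, 1996: 235.
1993 has 365 days, so 365 − 202 = 163 days remain in 1993.
Full years: 1994: 365; 1995: 365. Sum = 730.
Total: 163 + 730 + 235 = 1128 days.
1128 mod 7 = 1, so 1 day before Thursday is Wednesday.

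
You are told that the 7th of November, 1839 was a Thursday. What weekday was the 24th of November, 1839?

Within November 1839: 24 − 7 = 17 days.
17 mod 7 = 3, so 3 days after Thursday is Sunday.

Sunday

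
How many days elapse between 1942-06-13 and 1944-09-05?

815

Day-of-year of June 13, 1942: 164.
Day-of-year of September 5, 1944: 249.
1942 has 365 days, so 365 − 164 = 201 days remain in 1942.
Full years: 1943: 365. Sum = 365.
Total: 201 + 365 + 249 = 815 days.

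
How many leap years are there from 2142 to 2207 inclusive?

15

Years divisible by 4: 2144, 2148, …, 2204 — 16 in all.
Of these, 2200 is divisible by 100 but not 400, so not leap.
Leap years: 16 − 1 = 15.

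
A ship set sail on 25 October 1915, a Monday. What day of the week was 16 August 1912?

Count forward from the earlier date (August 16, 1912) to the later (October 25, 1915):
Day-of-year of August 16, 1912: 229.
Day-of-year of October 25, 1915: 298.
1912 has 366 days, so 366 − 229 = 137 days remain in 1912.
Full years: 1913: 365; 1914: 365. Sum = 730.
Total: 137 + 730 + 298 = 1165 days.
1165 mod 7 = 3, so 3 days before Monday is Friday.

Friday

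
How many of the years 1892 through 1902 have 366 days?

2

Years divisible by 4 in [1892, 1902]: 1892, 1896, 1900.
Of these, 1900 is divisible by 100 but not 400, so not leap.
Leap years: 3 − 1 = 2.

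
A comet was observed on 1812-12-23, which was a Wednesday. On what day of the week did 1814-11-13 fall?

Day-of-year of December 23, 1812: 358.
Day-of-year of November 13, 1814: 317.
1812 has 366 days, so 366 − 358 = 8 days remain in 1812.
Full years: 1813: 365. Sum = 365.
Total: 8 + 365 + 317 = 690 days.
690 mod 7 = 4, so 4 days after Wednesday is Sunday.

Sunday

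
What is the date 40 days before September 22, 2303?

August 13, 2303

Count 40 days before September 22, 2303:
August 2303: 31 − 13 = 18 days remain.
September 1–22, 2303: 22 days.
Total: 18 + 22 = 40 days.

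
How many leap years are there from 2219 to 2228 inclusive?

3

Years divisible by 4 in [2219, 2228]: 2220, 2224, 2228.
No century exceptions apply. Count: 3.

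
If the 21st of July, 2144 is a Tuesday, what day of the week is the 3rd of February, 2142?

Count forward from the earlier date (February 3, 2142) to the later (July 21, 2144):
February 2142: 28 − 3 = 25 days remain (2142 is not a leap year, so February has 28 days).
Then 28 full months totalling 853 days.
July 1–21, 2144: 21 days.
Total: 25 + 853 + 21 = 899 days.
899 mod 7 = 3, so 3 days before Tuesday is Saturday.

Saturday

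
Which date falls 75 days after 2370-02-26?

2370-05-12

Count 75 days after February 26, 2370:
February 2370: 28 − 26 = 2 days remain (2370 is not a leap year, so February has 28 days).
Then March (31), April (30): 31 + 30 = 61 days.
May 1–12, 2370: 12 days.
Total: 2 + 61 + 12 = 75 days.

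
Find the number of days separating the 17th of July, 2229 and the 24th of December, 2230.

525

Day-of-year of July 17, 2229: 198.
Day-of-year of December 24, 2230: 358.
2229 has 365 days, so 365 − 198 = 167 days remain in 2229.
Total: 167 + 358 = 525 days.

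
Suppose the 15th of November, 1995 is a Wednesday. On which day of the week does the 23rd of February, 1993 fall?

Tuesday

Count forward from the earlier date (February 23, 1993) to the later (November 15, 1995):
Day-of-year of February 23, 1993: 54.
Day-of-year of November 15, 1995: 319.
1993 has 365 days, so 365 − 54 = 311 days remain in 1993.
Full years: 1994: 365. Sum = 365.
Total: 311 + 365 + 319 = 995 days.
995 mod 7 = 1, so 1 day before Wednesday is Tuesday.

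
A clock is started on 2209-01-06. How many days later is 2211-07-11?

916

January 2209: 31 − 6 = 25 days remain.
Then 29 full months totalling 880 days.
July 1–11, 2211: 11 days.
Total: 25 + 880 + 11 = 916 days.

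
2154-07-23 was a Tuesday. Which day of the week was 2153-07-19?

Count forward from the earlier date (July 19, 2153) to the later (July 23, 2154):
Day-of-year of July 19, 2153: 200.
Day-of-year of July 23, 2154: 204.
2153 has 365 days, so 365 − 200 = 165 days remain in 2153.
Total: 165 + 204 = 369 days.
369 mod 7 = 5, so 5 days before Tuesday is Thursday.

Thursday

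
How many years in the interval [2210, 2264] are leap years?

Years divisible by 4: 2212, 2216, …, 2264 — 14 in all.
No century exceptions apply. Count: 14.

14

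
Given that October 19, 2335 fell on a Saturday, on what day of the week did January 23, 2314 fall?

Friday

Count forward from the earlier date (January 23, 2314) to the later (October 19, 2335):
From January 23, 2314 to January 23, 2335: 21 years, of which 5 contain a Feb 29 — 16×365 + 5×366 = 7670 days.
January 2335: 31 − 23 = 8 days remain.
Then February 2335 (28), March (31), April (30), May (31), June (30), July (31), August (31), September (30): 28 + 31 + 30 + 31 + 30 + 31 + 31 + 30 = 242 days.
October 1–19, 2335: 19 days.
Residual: 269 days.
Total: 7939 days.
7939 mod 7 = 1, so 1 day before Saturday is Friday.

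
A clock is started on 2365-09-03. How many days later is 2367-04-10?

September 3, 2365 → September 3, 2366: 365 days.
September 2366: 30 − 3 = 27 days remain.
Then October (31), November (30), December (31), January (31), February 2367 (28), March (31): 31 + 30 + 31 + 31 + 28 + 31 = 182 days.
April 1–10, 2367: 10 days.
Residual: 219 days.
Total: 584 days.

584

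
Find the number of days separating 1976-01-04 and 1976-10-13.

January 1976: 31 − 4 = 27 days remain.
Then February 1976 (29), March (31), April (30), May (31), June (30), July (31), August (31), September (30): 29 + 31 + 30 + 31 + 30 + 31 + 31 + 30 = 243 days.
October 1–13, 1976: 13 days.
Total: 27 + 243 + 13 = 283 days.

283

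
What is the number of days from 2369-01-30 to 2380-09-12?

From January 30, 2369 to January 30, 2380: 11 years, of which 2 contain a Feb 29 — 9×365 + 2×366 = 4017 days.
January 2380: 31 − 30 = 1 day remains.
Then February 2380 (29), March (31), April (30), May (31), June (30), July (31), August (31): 29 + 31 + 30 + 31 + 30 + 31 + 31 = 213 days.
September 1–12, 2380: 12 days.
Residual: 226 days.
Total: 4243 days.

4243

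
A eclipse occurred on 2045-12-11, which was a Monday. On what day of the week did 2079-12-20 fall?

Wednesday

Day-of-year of December 11, 2045: 345.
Day-of-year of December 20, 2079: 354.
2045 has 365 days, so 365 − 345 = 20 days remain in 2045.
Full years 2046–2078: 25 common + 8 leap = 25×365 + 8×366 = 12053 days.
Total: 20 + 12053 + 354 = 12427 days.
12427 mod 7 = 2, so 2 days after Monday is Wednesday.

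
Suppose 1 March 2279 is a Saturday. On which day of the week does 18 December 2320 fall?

From March 1, 2279 to March 1, 2320: 41 years, of which 10 contain a Feb 29 — 31×365 + 10×366 = 14975 days.
(2300 is not a leap year (divisible by 100 but not 400).)
March 2320: 31 − 1 = 30 days remain.
Then April (30), May (31), June (30), July (31), August (31), September (30), October (31), November (30): 30 + 31 + 30 + 31 + 31 + 30 + 31 + 30 = 244 days.
December 1–18, 2320: 18 days.
Residual: 292 days.
Total: 15267 days.
15267 is a multiple of 7, so 18 December 2320 falls on the same weekday: Saturday.

Saturday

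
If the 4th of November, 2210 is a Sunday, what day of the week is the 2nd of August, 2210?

Thursday

Count forward from the earlier date (August 2, 2210) to the later (November 4, 2210):
August 2210: 31 − 2 = 29 days remain.
Then September (30), October (31): 30 + 31 = 61 days.
November 1–4, 2210: 4 days.
Total: 29 + 61 + 4 = 94 days.
94 mod 7 = 3, so 3 days before Sunday is Thursday.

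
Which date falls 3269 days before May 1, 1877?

May 19, 1868

Count 3269 days before May 1, 1877:
Day-of-year of May 19, 1868: 140.
Day-of-year of May 1, 1877: 121.
1868 has 366 days, so 366 − 140 = 226 days remain in 1868.
Full years 1869–1876: 6 common + 2 leap = 6×365 + 2×366 = 2922 days.
Total: 226 + 2922 + 121 = 3269 days.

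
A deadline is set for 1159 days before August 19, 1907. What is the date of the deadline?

June 16, 1904

Count 1159 days before August 19, 1907:
Day-of-year of June 16, 1904: 168.
Day-of-year of August 19, 1907: 231.
1904 has 366 days, so 366 − 168 = 198 days remain in 1904.
Full years: 1905: 365; 1906: 365. Sum = 730.
Total: 198 + 730 + 231 = 1159 days.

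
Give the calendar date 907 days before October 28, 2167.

May 4, 2165

Count 907 days before October 28, 2167:
May 4, 2165 → May 4, 2166: 365 days.
May 4, 2166 → May 4, 2167: 365 days.
May 2167: 31 − 4 = 27 days remain.
Then June (30), July (31), August (31), September (30): 30 + 31 + 31 + 30 = 122 days.
October 1–28, 2167: 28 days.
Residual: 177 days.
Total: 907 days.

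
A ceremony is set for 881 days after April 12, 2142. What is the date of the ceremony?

September 9, 2144

Count 881 days after April 12, 2142:
Day-of-year of April 12, 2142: 102.
Day-of-year of September 9, 2144: 253.
2142 has 365 days, so 365 − 102 = 263 days remain in 2142.
Full years: 2143: 365. Sum = 365.
Total: 263 + 365 + 253 = 881 days.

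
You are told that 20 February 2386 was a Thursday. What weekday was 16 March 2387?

February 20, 2386 → February 20, 2387: 365 days.
February 2387: 28 − 20 = 8 days remain (2387 is not a leap year, so February has 28 days).
March 1–16, 2387: 16 days.
Residual: 24 days.
Total: 389 days.
389 mod 7 = 4, so 4 days after Thursday is Monday.

Monday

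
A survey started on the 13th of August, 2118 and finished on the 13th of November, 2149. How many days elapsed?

From August 13, 2118 to August 13, 2149: 31 years, of which 8 contain a Feb 29 — 23×365 + 8×366 = 11323 days.
August 2149: 31 − 13 = 18 days remain.
Then September (30), October (31): 30 + 31 = 61 days.
November 1–13, 2149: 13 days.
Residual: 92 days.
Total: 11415 days.

11415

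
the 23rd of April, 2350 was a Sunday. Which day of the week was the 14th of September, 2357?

Day-of-year of April 23, 2350: 113.
Day-of-year of September 14, 2357: 257.
2350 has 365 days, so 365 − 113 = 252 days remain in 2350.
Full years: 2351: 365; 2352: 366; 2353: 365; 2354: 365; 2355: 365; 2356: 366. Sum = 2192.
Total: 252 + 2192 + 257 = 2701 days.
2701 mod 7 = 6, so 6 days after Sunday is Saturday.

Saturday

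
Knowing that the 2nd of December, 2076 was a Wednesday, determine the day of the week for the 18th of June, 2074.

Count forward from the earlier date (June 18, 2074) to the later (December 2, 2076):
June 18, 2074 → June 18, 2075: 365 days.
June 18, 2075 → June 18, 2076: 366 days (2076 is a leap year).
June 2076: 30 − 18 = 12 days remain.
Then July (31), August (31), September (30), October (31), November (30): 31 + 31 + 30 + 31 + 30 = 153 days.
December 1–2, 2076: 2 days.
Residual: 167 days.
Total: 898 days.
898 mod 7 = 2, so 2 days before Wednesday is Monday.

Monday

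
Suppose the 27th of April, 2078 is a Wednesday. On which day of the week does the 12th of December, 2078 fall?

April 2078: 30 − 27 = 3 days remain.
Then May (31), June (30), July (31), August (31), September (30), October (31), November (30): 31 + 30 + 31 + 31 + 30 + 31 + 30 = 214 days.
December 1–12, 2078: 12 days.
Total: 3 + 214 + 12 = 229 days.
229 mod 7 = 5, so 5 days after Wednesday is Monday.

Monday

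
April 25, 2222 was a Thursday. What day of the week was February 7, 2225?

Monday

April 25, 2222 → April 25, 2223: 365 days.
April 25, 2223 → April 25, 2224: 366 days (2224 is a leap year).
April 2224: 30 − 25 = 5 days remain.
Then 9 full months totalling 276 days.
February 1–7, 2225: 7 days (2225 is not a leap year).
Residual: 288 days.
Total: 1019 days.
1019 mod 7 = 4, so 4 days after Thursday is Monday.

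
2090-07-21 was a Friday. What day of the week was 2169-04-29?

Day-of-year of July 21, 2090: 202.
Day-of-year of April 29, 2169: 119.
2090 has 365 days, so 365 − 202 = 163 days remain in 2090.
Full years 2091–2168: 59 common + 19 leap = 59×365 + 19×366 = 28489 days.
Total: 163 + 28489 + 119 = 28771 days.
28771 mod 7 = 1, so 1 day after Friday is Saturday.

Saturday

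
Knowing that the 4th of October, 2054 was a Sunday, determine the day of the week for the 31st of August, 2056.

Thursday

October 2054: 31 − 4 = 27 days remain.
Then 21 full months totalling 639 days.
August 1–31, 2056: 31 days.
Total: 27 + 639 + 31 = 697 days.
697 mod 7 = 4, so 4 days after Sunday is Thursday.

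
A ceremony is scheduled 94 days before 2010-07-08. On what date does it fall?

2010-04-05

Count 94 days before July 8, 2010:
April 2010: 30 − 5 = 25 days remain.
Then May (31), June (30): 31 + 30 = 61 days.
July 1–8, 2010: 8 days.
Total: 25 + 61 + 8 = 94 days.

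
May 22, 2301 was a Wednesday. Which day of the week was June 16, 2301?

May 2301: 31 − 22 = 9 days remain.
June 1–16, 2301: 16 days.
Total: 9 + 16 = 25 days.
25 mod 7 = 4, so 4 days after Wednesday is Sunday.

Sunday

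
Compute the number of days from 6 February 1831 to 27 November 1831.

294

February 1831: 28 − 6 = 22 days remain (1831 is not a leap year, so February has 28 days).
Then March (31), April (30), May (31), June (30), July (31), August (31), September (30), October (31): 31 + 30 + 31 + 30 + 31 + 31 + 30 + 31 = 245 days.
November 1–27, 1831: 27 days.
Total: 22 + 245 + 27 = 294 days.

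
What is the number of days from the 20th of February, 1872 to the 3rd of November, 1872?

257

February 1872: 29 − 20 = 9 days remain (1872 is a leap year, so February has 29 days).
Then March (31), April (30), May (31), June (30), July (31), August (31), September (30), October (31): 31 + 30 + 31 + 30 + 31 + 31 + 30 + 31 = 245 days.
November 1–3, 1872: 3 days.
Total: 9 + 245 + 3 = 257 days.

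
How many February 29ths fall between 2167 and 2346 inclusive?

43

Years divisible by 4: 2168, 2172, …, 2344 — 45 in all.
Of these, 2200, 2300 are divisible by 100 but not 400, so not leap.
Leap years: 45 − 2 = 43.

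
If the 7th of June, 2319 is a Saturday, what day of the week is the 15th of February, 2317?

Count forward from the earlier date (February 15, 2317) to the later (June 7, 2319):
February 15, 2317 → February 15, 2318: 365 days.
February 15, 2318 → February 15, 2319: 365 days.
February 2319: 28 − 15 = 13 days remain (2319 is not a leap year, so February has 28 days).
Then March (31), April (30), May (31): 31 + 30 + 31 = 92 days.
June 1–7, 2319: 7 days.
Residual: 112 days.
Total: 842 days.
842 mod 7 = 2, so 2 days before Saturday is Thursday.

Thursday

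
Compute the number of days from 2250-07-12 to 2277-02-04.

9704

Day-of-year of July 12, 2250: 193.
Day-of-year of February 4, 2277: 35.
2250 has 365 days, so 365 − 193 = 172 days remain in 2250.
Full years 2251–2276: 19 common + 7 leap = 19×365 + 7×366 = 9497 days.
Total: 172 + 9497 + 35 = 9704 days.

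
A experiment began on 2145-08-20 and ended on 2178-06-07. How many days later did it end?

11979

From August 20, 2145 to August 20, 2177: 32 years, of which 8 contain a Feb 29 — 24×365 + 8×366 = 11688 days.
August 2177: 31 − 20 = 11 days remain.
Then 9 full months totalling 273 days.
June 1–7, 2178: 7 days.
Residual: 291 days.
Total: 11979 days.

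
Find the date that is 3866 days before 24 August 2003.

22 January 1993

Count 3866 days before August 24, 2003:
Day-of-year of January 22, 1993: 22.
Day-of-year of August 24, 2003: 236.
1993 has 365 days, so 365 − 22 = 343 days remain in 1993.
Full years 1994–2002: 7 common + 2 leap = 7×365 + 2×366 = 3287 days.
Total: 343 + 3287 + 236 = 3866 days.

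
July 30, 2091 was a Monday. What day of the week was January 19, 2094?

Tuesday

Day-of-year of July 30, 2091: 211.
Day-of-year of January 19, 2094: 19.
2091 has 365 days, so 365 − 211 = 154 days remain in 2091.
Full years: 2092: 366; 2093: 365. Sum = 731.
Total: 154 + 731 + 19 = 904 days.
904 mod 7 = 1, so 1 day after Monday is Tuesday.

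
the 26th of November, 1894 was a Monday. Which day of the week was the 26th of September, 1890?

Count forward from the earlier date (September 26, 1890) to the later (November 26, 1894):
Day-of-year of September 26, 1890: 269.
Day-of-year of November 26, 1894: 330.
1890 has 365 days, so 365 − 269 = 96 days remain in 1890.
Full years: 1891: 365; 1892: 366; 1893: 365. Sum = 1096.
Total: 96 + 1096 + 330 = 1522 days.
1522 mod 7 = 3, so 3 days before Monday is Friday.

Friday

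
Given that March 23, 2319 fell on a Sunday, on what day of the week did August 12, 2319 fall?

Tuesday

March 2319: 31 − 23 = 8 days remain.
Then April (30), May (31), June (30), July (31): 30 + 31 + 30 + 31 = 122 days.
August 1–12, 2319: 12 days.
Total: 8 + 122 + 12 = 142 days.
142 mod 7 = 2, so 2 days after Sunday is Tuesday.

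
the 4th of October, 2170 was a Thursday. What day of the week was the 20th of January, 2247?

Day-of-year of October 4, 2170: 277.
Day-of-year of January 20, 2247: 20.
2170 has 365 days, so 365 − 277 = 88 days remain in 2170.
Full years 2171–2246: 58 common + 18 leap = 58×365 + 18×366 = 27758 days.
Total: 88 + 27758 + 20 = 27866 days.
27866 mod 7 = 6, so 6 days after Thursday is Wednesday.

Wednesday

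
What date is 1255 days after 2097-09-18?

2101-02-25

Count 1255 days after September 18, 2097:
September 18, 2097 → September 18, 2098: 365 days.
September 18, 2098 → September 18, 2099: 365 days.
September 18, 2099 → September 18, 2100: 365 days (2100 is not a leap year (divisible by 100 but not 400)).
September 2100: 30 − 18 = 12 days remain.
Then October (31), November (30), December (31), January (31): 31 + 30 + 31 + 31 = 123 days.
February 1–25, 2101: 25 days (2101 is not a leap year).
Residual: 160 days.
Total: 1255 days.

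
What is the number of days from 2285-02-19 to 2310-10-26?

9379

Day-of-year of February 19, 2285: 50.
Day-of-year of October 26, 2310: 299.
2285 has 365 days, so 365 − 50 = 315 days remain in 2285.
Full years 2286–2309: 19 common + 5 leap = 19×365 + 5×366 = 8765 days.
Total: 315 + 8765 + 299 = 9379 days.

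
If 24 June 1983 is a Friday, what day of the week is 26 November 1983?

June 1983: 30 − 24 = 6 days remain.
Then July (31), August (31), September (30), October (31): 31 + 31 + 30 + 31 = 123 days.
November 1–26, 1983: 26 days.
Total: 6 + 123 + 26 = 155 days.
155 mod 7 = 1, so 1 day after Friday is Saturday.

Saturday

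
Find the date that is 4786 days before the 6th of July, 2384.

the 30th of May, 2371

Count 4786 days before July 6, 2384:
From May 30, 2371 to May 30, 2384: 13 years, of which 4 contain a Feb 29 — 9×365 + 4×366 = 4749 days.
May 2384: 31 − 30 = 1 day remains.
Then June (30): 30 days.
July 1–6, 2384: 6 days.
Residual: 37 days.
Total: 4786 days.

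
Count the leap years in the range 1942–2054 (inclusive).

28

Years divisible by 4: 1944, 1948, …, 2052 — 28 in all.
2000 is divisible by 400, so still leap.
No century exceptions apply. Count: 28.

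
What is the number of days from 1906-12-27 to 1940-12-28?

From December 27, 1906 to December 27, 1940: 34 years, of which 9 contain a Feb 29 — 25×365 + 9×366 = 12419 days.
Within December 1940: 28 − 27 = 1 day.
Total: 12420 days.

12420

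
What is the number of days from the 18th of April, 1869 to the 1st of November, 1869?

197

April 1869: 30 − 18 = 12 days remain.
Then May (31), June (30), July (31), August (31), September (30), October (31): 31 + 30 + 31 + 31 + 30 + 31 = 184 days.
November 1, 1869: 1 day.
Total: 12 + 184 + 1 = 197 days.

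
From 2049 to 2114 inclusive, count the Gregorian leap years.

15

Years divisible by 4: 2052, 2056, …, 2112 — 16 in all.
Of these, 2100 is divisible by 100 but not 400, so not leap.
Leap years: 16 − 1 = 15.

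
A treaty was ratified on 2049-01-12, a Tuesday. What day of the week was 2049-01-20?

Wednesday

Within January 2049: 20 − 12 = 8 days.
8 mod 7 = 1, so 1 day after Tuesday is Wednesday.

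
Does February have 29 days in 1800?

No

1800 is not a leap year (divisible by 100 but not 400).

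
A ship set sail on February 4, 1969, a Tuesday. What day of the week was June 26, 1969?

Thursday

February 1969: 28 − 4 = 24 days remain (1969 is not a leap year, so February has 28 days).
Then March (31), April (30), May (31): 31 + 30 + 31 = 92 days.
June 1–26, 1969: 26 days.
Total: 24 + 92 + 26 = 142 days.
142 mod 7 = 2, so 2 days after Tuesday is Thursday.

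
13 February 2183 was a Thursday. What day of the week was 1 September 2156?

Wednesday

Count forward from the earlier date (September 1, 2156) to the later (February 13, 2183):
Day-of-year of September 1, 2156: 245.
Day-of-year of February 13, 2183: 44.
2156 has 366 days, so 366 − 245 = 121 days remain in 2156.
Full years 2157–2182: 20 common + 6 leap = 20×365 + 6×366 = 9496 days.
Total: 121 + 9496 + 44 = 9661 days.
9661 mod 7 = 1, so 1 day before Thursday is Wednesday.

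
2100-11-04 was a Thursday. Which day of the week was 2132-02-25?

Monday

Day-of-year of November 4, 2100: 308.
Day-of-year of February 25, 2132: 56.
2100 has 365 days, so 365 − 308 = 57 days remain in 2100.
Full years 2101–2131: 24 common + 7 leap = 24×365 + 7×366 = 11322 days.
Total: 57 + 11322 + 56 = 11435 days.
11435 mod 7 = 4, so 4 days after Thursday is Monday.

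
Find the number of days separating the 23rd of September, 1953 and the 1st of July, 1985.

From September 23, 1953 to September 23, 1984: 31 years, of which 8 contain a Feb 29 — 23×365 + 8×366 = 11323 days.
September 1984: 30 − 23 = 7 days remain.
Then 9 full months totalling 273 days.
July 1, 1985: 1 day.
Residual: 281 days.
Total: 11604 days.

11604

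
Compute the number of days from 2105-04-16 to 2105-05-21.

April 2105: 30 − 16 = 14 days remain.
May 1–21, 2105: 21 days.
Total: 14 + 21 = 35 days.

35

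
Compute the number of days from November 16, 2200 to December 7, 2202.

751

Day-of-year of November 16, 2200: 320.
Day-of-year of December 7, 2202: 341.
2200 has 365 days, so 365 − 320 = 45 days remain in 2200.
Full years: 2201: 365. Sum = 365.
Total: 45 + 365 + 341 = 751 days.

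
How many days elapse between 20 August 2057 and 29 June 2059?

678

August 20, 2057 → August 20, 2058: 365 days.
August 2058: 31 − 20 = 11 days remain.
Then 9 full months totalling 273 days.
June 1–29, 2059: 29 days.
Residual: 313 days.
Total: 678 days.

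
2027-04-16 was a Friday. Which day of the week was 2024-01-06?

Count forward from the earlier date (January 6, 2024) to the later (April 16, 2027):
Day-of-year of January 6, 2024: 6.
Day-of-year of April 16, 2027: 106.
2024 has 366 days, so 366 − 6 = 360 days remain in 2024.
Full years: 2025: 365; 2026: 365. Sum = 730.
Total: 360 + 730 + 106 = 1196 days.
1196 mod 7 = 6, so 6 days before Friday is Saturday.

Saturday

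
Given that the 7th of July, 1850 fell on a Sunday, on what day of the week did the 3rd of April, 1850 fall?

Wednesday

Count forward from the earlier date (April 3, 1850) to the later (July 7, 1850):
April 1850: 30 − 3 = 27 days remain.
Then May (31), June (30): 31 + 30 = 61 days.
July 1–7, 1850: 7 days.
Total: 27 + 61 + 7 = 95 days.
95 mod 7 = 4, so 4 days before Sunday is Wednesday.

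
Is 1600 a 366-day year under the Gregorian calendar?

Yes

1600 is a leap year (divisible by 400).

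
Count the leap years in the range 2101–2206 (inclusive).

Years divisible by 4: 2104, 2108, …, 2204 — 26 in all.
Of these, 2200 is divisible by 100 but not 400, so not leap.
Leap years: 26 − 1 = 25.

25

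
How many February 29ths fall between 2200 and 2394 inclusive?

Years divisible by 4: 2200, 2204, …, 2392 — 49 in all.
Of these, 2200, 2300 are divisible by 100 but not 400, so not leap.
Leap years: 49 − 2 = 47.

47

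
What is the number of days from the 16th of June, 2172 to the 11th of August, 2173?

June 2172: 30 − 16 = 14 days remain.
Then 13 full months totalling 396 days.
August 1–11, 2173: 11 days.
Total: 14 + 396 + 11 = 421 days.

421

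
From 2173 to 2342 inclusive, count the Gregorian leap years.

40

Years divisible by 4: 2176, 2180, …, 2340 — 42 in all.
Of these, 2200, 2300 are divisible by 100 but not 400, so not leap.
Leap years: 42 − 2 = 40.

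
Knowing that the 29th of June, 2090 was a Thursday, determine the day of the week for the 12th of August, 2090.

Saturday

June 2090: 30 − 29 = 1 day remains.
Then July (31): 31 days.
August 1–12, 2090: 12 days.
Total: 1 + 31 + 12 = 44 days.
44 mod 7 = 2, so 2 days after Thursday is Saturday.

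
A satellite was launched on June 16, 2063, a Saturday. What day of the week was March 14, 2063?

Count forward from the earlier date (March 14, 2063) to the later (June 16, 2063):
March 2063: 31 − 14 = 17 days remain.
Then April (30), May (31): 30 + 31 = 61 days.
June 1–16, 2063: 16 days.
Total: 17 + 61 + 16 = 94 days.
94 mod 7 = 3, so 3 days before Saturday is Wednesday.

Wednesday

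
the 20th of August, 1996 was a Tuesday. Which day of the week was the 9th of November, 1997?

Day-of-year of August 20, 1996: 233.
Day-of-year of November 9, 1997: 313.
1996 has 366 days, so 366 − 233 = 133 days remain in 1996.
Total: 133 + 313 = 446 days.
446 mod 7 = 5, so 5 days after Tuesday is Sunday.

Sunday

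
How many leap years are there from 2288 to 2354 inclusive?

Years divisible by 4: 2288, 2292, …, 2352 — 17 in all.
Of these, 2300 is divisible by 100 but not 400, so not leap.
Leap years: 17 − 1 = 16.

16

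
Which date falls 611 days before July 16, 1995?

November 12, 1993

Count 611 days before July 16, 1995:
November 1993: 30 − 12 = 18 days remain.
Then 19 full months totalling 577 days.
July 1–16, 1995: 16 days.
Total: 18 + 577 + 16 = 611 days.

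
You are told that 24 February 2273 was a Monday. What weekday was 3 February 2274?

February 2273: 28 − 24 = 4 days remain (2273 is not a leap year, so February has 28 days).
Then 11 full months totalling 337 days.
February 1–3, 2274: 3 days (2274 is not a leap year).
Total: 4 + 337 + 3 = 344 days.
344 mod 7 = 1, so 1 day after Monday is Tuesday.

Tuesday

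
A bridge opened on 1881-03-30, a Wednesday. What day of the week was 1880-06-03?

Thursday

Count forward from the earlier date (June 3, 1880) to the later (March 30, 1881):
Day-of-year of June 3, 1880: 155.
Day-of-year of March 30, 1881: 89.
1880 has 366 days, so 366 − 155 = 211 days remain in 1880.
Total: 211 + 89 = 300 days.
300 mod 7 = 6, so 6 days before Wednesday is Thursday.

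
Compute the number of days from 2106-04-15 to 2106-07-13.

April 2106: 30 − 15 = 15 days remain.
Then May (31), June (30): 31 + 30 = 61 days.
July 1–13, 2106: 13 days.
Total: 15 + 61 + 13 = 89 days.

89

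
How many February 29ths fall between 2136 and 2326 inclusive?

46

Years divisible by 4: 2136, 2140, …, 2324 — 48 in all.
Of these, 2200, 2300 are divisible by 100 but not 400, so not leap.
Leap years: 48 − 2 = 46.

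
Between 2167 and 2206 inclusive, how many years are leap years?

9

Years divisible by 4 in [2167, 2206]: 2168, 2172, 2176, 2180, 2184, 2188, 2192, 2196, 2200, 2204.
Of these, 2200 is divisible by 100 but not 400, so not leap.
Leap years: 10 − 1 = 9.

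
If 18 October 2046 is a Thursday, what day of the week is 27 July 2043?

Count forward from the earlier date (July 27, 2043) to the later (October 18, 2046):
Day-of-year of July 27, 2043: 208.
Day-of-year of October 18, 2046: 291.
2043 has 365 days, so 365 − 208 = 157 days remain in 2043.
Full years: 2044: 366; 2045: 365. Sum = 731.
Total: 157 + 731 + 291 = 1179 days.
1179 mod 7 = 3, so 3 days before Thursday is Monday.

Monday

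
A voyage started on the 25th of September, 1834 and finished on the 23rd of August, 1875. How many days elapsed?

14942

From September 25, 1834 to September 25, 1874: 40 years, of which 10 contain a Feb 29 — 30×365 + 10×366 = 14610 days.
September 1874: 30 − 25 = 5 days remain.
Then 10 full months totalling 304 days.
August 1–23, 1875: 23 days.
Residual: 332 days.
Total: 14942 days.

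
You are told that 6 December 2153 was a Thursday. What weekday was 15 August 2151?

Count forward from the earlier date (August 15, 2151) to the later (December 6, 2153):
August 2151: 31 − 15 = 16 days remain.
Then 27 full months totalling 822 days.
December 1–6, 2153: 6 days.
Total: 16 + 822 + 6 = 844 days.
844 mod 7 = 4, so 4 days before Thursday is Sunday.

Sunday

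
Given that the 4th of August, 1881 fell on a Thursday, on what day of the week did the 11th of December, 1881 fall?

August 1881: 31 − 4 = 27 days remain.
Then September (30), October (31), November (30): 30 + 31 + 30 = 91 days.
December 1–11, 1881: 11 days.
Total: 27 + 91 + 11 = 129 days.
129 mod 7 = 3, so 3 days after Thursday is Sunday.

Sunday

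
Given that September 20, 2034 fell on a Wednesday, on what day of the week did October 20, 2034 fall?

Friday

September 2034: 30 − 20 = 10 days remain.
October 1–20, 2034: 20 days.
Total: 10 + 20 = 30 days.
30 mod 7 = 2, so 2 days after Wednesday is Friday.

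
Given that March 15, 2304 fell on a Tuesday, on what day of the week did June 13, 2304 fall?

Monday

March 2304: 31 − 15 = 16 days remain.
Then April (30), May (31): 30 + 31 = 61 days.
June 1–13, 2304: 13 days.
Total: 16 + 61 + 13 = 90 days.
90 mod 7 = 6, so 6 days after Tuesday is Monday.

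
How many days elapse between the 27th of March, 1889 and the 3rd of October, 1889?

March 1889: 31 − 27 = 4 days remain.
Then April (30), May (31), June (30), July (31), August (31), September (30): 30 + 31 + 30 + 31 + 31 + 30 = 183 days.
October 1–3, 1889: 3 days.
Total: 4 + 183 + 3 = 190 days.

190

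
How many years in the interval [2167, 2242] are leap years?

Years divisible by 4: 2168, 2172, …, 2240 — 19 in all.
Of these, 2200 is divisible by 100 but not 400, so not leap.
Leap years: 19 − 1 = 18.

18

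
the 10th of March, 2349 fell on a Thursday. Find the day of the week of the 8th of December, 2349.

Thursday

March 2349: 31 − 10 = 21 days remain.
Then April (30), May (31), June (30), July (31), August (31), September (30), October (31), November (30): 30 + 31 + 30 + 31 + 31 + 30 + 31 + 30 = 244 days.
December 1–8, 2349: 8 days.
Total: 21 + 244 + 8 = 273 days.
273 is a multiple of 7, so the 8th of December, 2349 falls on the same weekday: Thursday.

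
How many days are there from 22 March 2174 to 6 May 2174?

45

March 2174: 31 − 22 = 9 days remain.
Then April (30): 30 days.
May 1–6, 2174: 6 days.
Total: 9 + 30 + 6 = 45 days.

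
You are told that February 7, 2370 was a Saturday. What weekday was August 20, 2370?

February 2370: 28 − 7 = 21 days remain (2370 is not a leap year, so February has 28 days).
Then March (31), April (30), May (31), June (30), July (31): 31 + 30 + 31 + 30 + 31 = 153 days.
August 1–20, 2370: 20 days.
Total: 21 + 153 + 20 = 194 days.
194 mod 7 = 5, so 5 days after Saturday is Thursday.

Thursday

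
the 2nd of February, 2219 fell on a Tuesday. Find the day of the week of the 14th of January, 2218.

Count forward from the earlier date (January 14, 2218) to the later (February 2, 2219):
Day-of-year of January 14, 2218: 14.
Day-of-year of February 2, 2219: 33.
2218 has 365 days, so 365 − 14 = 351 days remain in 2218.
Total: 351 + 33 = 384 days.
384 mod 7 = 6, so 6 days before Tuesday is Wednesday.

Wednesday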